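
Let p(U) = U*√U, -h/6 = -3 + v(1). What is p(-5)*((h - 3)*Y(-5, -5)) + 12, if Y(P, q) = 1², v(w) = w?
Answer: 12 - 45*I*√5 ≈ 12.0 - 100.62*I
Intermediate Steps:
Y(P, q) = 1
h = 12 (h = -6*(-3 + 1) = -6*(-2) = 12)
p(U) = U^(3/2)
p(-5)*((h - 3)*Y(-5, -5)) + 12 = (-5)^(3/2)*((12 - 3)*1) + 12 = (-5*I*√5)*(9*1) + 12 = -5*I*√5*9 + 12 = -45*I*√5 + 12 = 12 - 45*I*√5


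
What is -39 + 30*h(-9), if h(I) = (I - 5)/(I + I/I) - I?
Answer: 567/2 ≈ 283.50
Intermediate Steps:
h(I) = -I + (-5 + I)/(1 + I) (h(I) = (-5 + I)/(I + 1) - I = (-5 + I)/(1 + I) - I = -I + (-5 + I)/(1 + I))
-39 + 30*h(-9) = -39 + 30*((-5 - 1*(-9)²)/(1 - 9)) = -39 + 30*((-5 - 1*81)/(-8)) = -39 + 30*(-(-5 - 81)/8) = -39 + 30*(-⅛*(-86)) = -39 + 30*(43/4) = -39 + 645/2 = 567/2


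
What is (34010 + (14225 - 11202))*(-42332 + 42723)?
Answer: 14479903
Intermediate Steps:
(34010 + (14225 - 11202))*(-42332 + 42723) = (34010 + 3023)*391 = 37033*391 = 14479903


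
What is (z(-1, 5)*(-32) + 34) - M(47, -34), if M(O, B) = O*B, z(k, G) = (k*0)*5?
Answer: 1632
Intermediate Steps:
z(k, G) = 0 (z(k, G) = 0*5 = 0)
M(O, B) = B*O
(z(-1, 5)*(-32) + 34) - M(47, -34) = (0*(-32) + 34) - (-34)*47 = (0 + 34) - 1*(-1598) = 34 + 1598 = 1632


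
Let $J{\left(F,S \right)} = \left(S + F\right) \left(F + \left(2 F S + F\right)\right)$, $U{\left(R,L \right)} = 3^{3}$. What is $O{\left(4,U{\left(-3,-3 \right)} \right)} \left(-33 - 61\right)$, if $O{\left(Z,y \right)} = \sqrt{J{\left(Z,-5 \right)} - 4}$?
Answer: $- 188 \sqrt{7} \approx -497.4$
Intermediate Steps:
$U{\left(R,L \right)} = 27$
$J{\left(F,S \right)} = \left(F + S\right) \left(2 F + 2 F S\right)$ ($J{\left(F,S \right)} = \left(F + S\right) \left(F + \left(2 F S + F\right)\right) = \left(F + S\right) \left(F + \left(F + 2 F S\right)\right) = \left(F + S\right) \left(2 F + 2 F S\right)$)
$O{\left(Z,y \right)} = \sqrt{-4 + 2 Z \left(20 - 4 Z\right)}$ ($O{\left(Z,y \right)} = \sqrt{2 Z \left(Z - 5 + \left(-5\right)^{2} + Z \left(-5\right)\right) - 4} = \sqrt{2 Z \left(Z - 5 + 25 - 5 Z\right) - 4} = \sqrt{2 Z \left(20 - 4 Z\right) - 4} = \sqrt{-4 + 2 Z \left(20 - 4 Z\right)}$)
$O{\left(4,U{\left(-3,-3 \right)} \right)} \left(-33 - 61\right) = 2 \sqrt{-1 + 2 \cdot 4 \left(5 - 4\right)} \left(-33 - 61\right) = 2 \sqrt{-1 + 2 \cdot 4 \left(5 - 4\right)} \left(-94\right) = 2 \sqrt{-1 + 2 \cdot 4 \cdot 1} \left(-94\right) = 2 \sqrt{-1 + 8} \left(-94\right) = 2 \sqrt{7} \left(-94\right) = - 188 \sqrt{7}$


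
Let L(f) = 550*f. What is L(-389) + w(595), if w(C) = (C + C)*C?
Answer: 494100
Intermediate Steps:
w(C) = 2*C² (w(C) = (2*C)*C = 2*C²)
L(-389) + w(595) = 550*(-389) + 2*595² = -213950 + 2*354025 = -213950 + 708050 = 494100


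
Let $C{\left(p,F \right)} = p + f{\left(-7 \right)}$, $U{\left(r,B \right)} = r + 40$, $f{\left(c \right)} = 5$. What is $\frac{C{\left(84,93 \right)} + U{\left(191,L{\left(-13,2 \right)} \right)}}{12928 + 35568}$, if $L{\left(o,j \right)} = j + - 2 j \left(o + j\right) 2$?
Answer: $\frac{20}{3031} \approx 0.0065985$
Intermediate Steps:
$L{\left(o,j \right)} = j - 2 j \left(2 j + 2 o\right)$ ($L{\left(o,j \right)} = j + - 2 j \left(j + o\right) 2 = j + - 2 j \left(2 j + 2 o\right) = j - 2 j \left(2 j + 2 o\right)$)
$U{\left(r,B \right)} = 40 + r$
$C{\left(p,F \right)} = 5 + p$ ($C{\left(p,F \right)} = p + 5 = 5 + p$)
$\frac{C{\left(84,93 \right)} + U{\left(191,L{\left(-13,2 \right)} \right)}}{12928 + 35568} = \frac{\left(5 + 84\right) + \left(40 + 191\right)}{12928 + 35568} = \frac{89 + 231}{48496} = 320 \cdot \frac{1}{48496} = \frac{20}{3031}$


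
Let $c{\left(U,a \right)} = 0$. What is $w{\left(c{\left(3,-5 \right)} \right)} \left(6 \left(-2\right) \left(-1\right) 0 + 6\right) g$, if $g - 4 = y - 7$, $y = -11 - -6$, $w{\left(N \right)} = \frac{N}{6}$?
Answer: $0$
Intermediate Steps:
$w{\left(N \right)} = \frac{N}{6}$ ($w{\left(N \right)} = N \frac{1}{6} = \frac{N}{6}$)
$y = -5$ ($y = -11 + 6 = -5$)
$g = -8$ ($g = 4 - 12 = -8$)
$w{\left(c{\left(3,-5 \right)} \right)} \left(6 \left(-2\right) \left(-1\right) 0 + 6\right) g = \frac{1}{6} \cdot 0 \left(6 \left(-2\right) \left(-1\right) 0 + 6\right) \left(-8\right) = 0 \left(6 \cdot 2 \cdot 0 + 6\right) \left(-8\right) = 0 \left(6 \cdot 0 + 6\right) \left(-8\right) = 0 \left(0 + 6\right) \left(-8\right) = 0 \cdot 6 \left(-8\right) = 0 \left(-8\right) = 0$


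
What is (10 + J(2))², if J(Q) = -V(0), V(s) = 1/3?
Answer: 841/9 ≈ 93.444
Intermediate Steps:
V(s) = ⅓ (V(s) = 1*(⅓) = ⅓)
J(Q) = -⅓ (J(Q) = -1*⅓ = -⅓)
(10 + J(2))² = (10 - ⅓)² = (29/3)² = 841/9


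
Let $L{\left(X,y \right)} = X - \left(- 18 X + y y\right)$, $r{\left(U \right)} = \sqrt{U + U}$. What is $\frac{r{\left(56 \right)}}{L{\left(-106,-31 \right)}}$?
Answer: $- \frac{4 \sqrt{7}}{2975} \approx -0.0035573$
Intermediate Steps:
$r{\left(U \right)} = \sqrt{2} \sqrt{U}$ ($r{\left(U \right)} = \sqrt{2 U} = \sqrt{2} \sqrt{U}$)
$L{\left(X,y \right)} = - y^{2} + 19 X$ ($L{\left(X,y \right)} = X - \left(- 18 X + y^{2}\right) = X - \left(y^{2} - 18 X\right) = X + \left(- y^{2} + 18 X\right) = - y^{2} + 19 X$)
$\frac{r{\left(56 \right)}}{L{\left(-106,-31 \right)}} = \frac{\sqrt{2} \sqrt{56}}{- \left(-31\right)^{2} + 19 \left(-106\right)} = \frac{\sqrt{2} \cdot 2 \sqrt{14}}{\left(-1\right) 961 - 2014} = \frac{4 \sqrt{7}}{-961 - 2014} = \frac{4 \sqrt{7}}{-2975} = 4 \sqrt{7} \left(- \frac{1}{2975}\right) = - \frac{4 \sqrt{7}}{2975}$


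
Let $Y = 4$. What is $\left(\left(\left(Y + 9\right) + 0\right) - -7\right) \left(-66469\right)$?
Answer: $-1329380$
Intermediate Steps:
$\left(\left(\left(Y + 9\right) + 0\right) - -7\right) \left(-66469\right) = \left(\left(\left(4 + 9\right) + 0\right) - -7\right) \left(-66469\right) = \left(\left(13 + 0\right) + 7\right) \left(-66469\right) = \left(13 + 7\right) \left(-66469\right) = 20 \left(-66469\right) = -1329380$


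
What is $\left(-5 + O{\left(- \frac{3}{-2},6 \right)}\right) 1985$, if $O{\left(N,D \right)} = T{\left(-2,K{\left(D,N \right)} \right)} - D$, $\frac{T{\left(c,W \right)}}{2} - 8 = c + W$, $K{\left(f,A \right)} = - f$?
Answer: $-21835$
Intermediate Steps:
$T{\left(c,W \right)} = 16 + 2 W + 2 c$ ($T{\left(c,W \right)} = 16 + 2 \left(c + W\right) = 16 + 2 \left(W + c\right) = 16 + \left(2 W + 2 c\right) = 16 + 2 W + 2 c$)
$O{\left(N,D \right)} = 12 - 3 D$ ($O{\left(N,D \right)} = \left(16 + 2 \left(- D\right) + 2 \left(-2\right)\right) - D = \left(16 - 2 D - 4\right) - D = \left(12 - 2 D\right) - D = 12 - 3 D$)
$\left(-5 + O{\left(- \frac{3}{-2},6 \right)}\right) 1985 = \left(-5 + \left(12 - 18\right)\right) 1985 = \left(-5 - 6\right) 1985 = \left(-11\right) 1985 = -21835$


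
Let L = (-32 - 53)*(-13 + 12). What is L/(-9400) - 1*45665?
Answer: -85850217/1880 ≈ -45665.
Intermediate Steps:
L = 85 (L = -85*(-1) = 85)
L/(-9400) - 1*45665 = 85/(-9400) - 1*45665 = 85*(-1/9400) - 45665 = -17/1880 - 45665 = -85850217/1880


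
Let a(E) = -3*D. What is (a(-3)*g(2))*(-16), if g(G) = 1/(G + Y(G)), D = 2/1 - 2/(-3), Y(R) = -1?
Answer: 128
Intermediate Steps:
D = 8/3 (D = 2*1 - 2*(-1/3) = 2 + 2/3 = 8/3 ≈ 2.6667)
g(G) = 1/(-1 + G) (g(G) = 1/(G - 1) = 1/(-1 + G))
a(E) = -8 (a(E) = -3*8/3 = -8)
(a(-3)*g(2))*(-16) = -8/(-1 + 2)*(-16) = -8/1*(-16) = -8*1*(-16) = -8*(-16) = 128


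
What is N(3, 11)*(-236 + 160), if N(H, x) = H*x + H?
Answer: -2736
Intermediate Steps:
N(H, x) = H + H*x
N(3, 11)*(-236 + 160) = (3*(1 + 11))*(-236 + 160) = (3*12)*(-76) = 36*(-76) = -2736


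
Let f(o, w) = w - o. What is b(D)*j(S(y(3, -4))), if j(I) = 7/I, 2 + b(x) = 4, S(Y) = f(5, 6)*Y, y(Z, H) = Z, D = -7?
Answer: 14/3 ≈ 4.6667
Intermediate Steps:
S(Y) = Y (S(Y) = (6 - 1*5)*Y = (6 - 5)*Y = 1*Y = Y)
b(x) = 2 (b(x) = -2 + 4 = 2)
b(D)*j(S(y(3, -4))) = 2*(7/3) = 14/3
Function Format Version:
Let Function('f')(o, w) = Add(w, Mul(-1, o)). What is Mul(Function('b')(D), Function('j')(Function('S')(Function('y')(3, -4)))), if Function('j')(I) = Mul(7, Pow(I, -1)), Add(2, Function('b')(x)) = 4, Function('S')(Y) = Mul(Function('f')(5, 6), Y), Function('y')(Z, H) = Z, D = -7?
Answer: Rational(14, 3) ≈ 4.6667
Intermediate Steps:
Function('S')(Y) = Y (Function('S')(Y) = Mul(Add(6, Mul(-1, 5)), Y) = Mul(Add(6, -5), Y) = Mul(1, Y) = Y)
Function('b')(x) = 2 (Function('b')(x) = Add(-2, 4) = 2)
Mul(Function('b')(D), Function('j')(Function('S')(Function('y')(3, -4)))) = Mul(2, Mul(7, Pow(3, -1))) = Mul(2, Mul(7, Rational(1, 3))) = Mul(2, Rational(7, 3)) = Rational(14, 3)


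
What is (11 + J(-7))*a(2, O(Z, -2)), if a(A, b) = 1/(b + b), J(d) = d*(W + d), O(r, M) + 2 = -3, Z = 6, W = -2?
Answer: -37/5 ≈ -7.4000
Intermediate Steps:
O(r, M) = -5 (O(r, M) = -2 - 3 = -5)
J(d) = d*(-2 + d)
a(A, b) = 1/(2*b)
(11 + J(-7))*a(2, O(Z, -2)) = (11 - 7*(-2 - 7))*((1/2)/(-5)) = (11 - 7*(-9))*((1/2)*(-1/5)) = (11 + 63)*(-1/10) = 74*(-1/10) = -37/5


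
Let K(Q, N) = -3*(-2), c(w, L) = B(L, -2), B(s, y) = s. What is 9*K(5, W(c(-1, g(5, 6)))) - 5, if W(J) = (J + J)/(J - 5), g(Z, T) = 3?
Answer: 49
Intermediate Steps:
c(w, L) = L
W(J) = 2*J/(-5 + J) (W(J) = (2*J)/(-5 + J) = 2*J/(-5 + J))
K(Q, N) = 6
9*K(5, W(c(-1, g(5, 6)))) - 5 = 9*6 - 5 = 54 - 5 = 49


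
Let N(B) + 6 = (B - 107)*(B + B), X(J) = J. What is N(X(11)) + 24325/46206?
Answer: -97839983/46206 ≈ -2117.5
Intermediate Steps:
N(B) = -6 + 2*B*(-107 + B) (N(B) = -6 + (B - 107)*(B + B) = -6 + (-107 + B)*(2*B) = -6 + 2*B*(-107 + B))
N(X(11)) + 24325/46206 = (-6 - 214*11 + 2*11**2) + 24325/46206 = (-6 - 2354 + 2*121) + 24325*(1/46206) = (-6 - 2354 + 242) + 24325/46206 = -2118 + 24325/46206 = -97839983/46206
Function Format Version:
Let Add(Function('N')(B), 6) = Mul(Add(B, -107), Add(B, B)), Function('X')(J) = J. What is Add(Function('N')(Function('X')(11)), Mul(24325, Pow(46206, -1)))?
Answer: Rational(-97839983, 46206) ≈ -2117.5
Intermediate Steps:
Function('N')(B) = Add(-6, Mul(2, B, Add(-107, B))) (Function('N')(B) = Add(-6, Mul(Add(B, -107), Add(B, B))) = Add(-6, Mul(Add(-107, B), Mul(2, B))) = Add(-6, Mul(2, B, Add(-107, B))))
Add(Function('N')(Function('X')(11)), Mul(24325, Pow(46206, -1))) = Add(Add(-6, Mul(-214, 11), Mul(2, Pow(11, 2))), Mul(24325, Pow(46206, -1))) = Add(Add(-6, -2354, Mul(2, 121)), Mul(24325, Rational(1, 46206))) = Add(Add(-6, -2354, 242), Rational(24325, 46206)) = Add(-2118, Rational(24325, 46206)) = Rational(-97839983, 46206)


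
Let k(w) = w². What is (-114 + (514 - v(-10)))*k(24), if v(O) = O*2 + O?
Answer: 247680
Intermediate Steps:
v(O) = 3*O (v(O) = 2*O + O = 3*O)
(-114 + (514 - v(-10)))*k(24) = (-114 + (514 - 3*(-10)))*24² = (-114 + (514 - 1*(-30)))*576 = (-114 + (514 + 30))*576 = (-114 + 544)*576 = 430*576 = 247680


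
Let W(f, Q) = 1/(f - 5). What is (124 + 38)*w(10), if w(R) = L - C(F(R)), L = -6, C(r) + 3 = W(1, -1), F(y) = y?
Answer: -891/2 ≈ -445.50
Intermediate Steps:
W(f, Q) = 1/(-5 + f)
C(r) = -13/4 (C(r) = -3 + 1/(-5 + 1) = -3 + 1/(-4) = -3 - ¼ = -13/4)
w(R) = -11/4 (w(R) = -6 - 1*(-13/4) = -6 + 13/4 = -11/4)
(124 + 38)*w(10) = (124 + 38)*(-11/4) = 162*(-11/4) = -891/2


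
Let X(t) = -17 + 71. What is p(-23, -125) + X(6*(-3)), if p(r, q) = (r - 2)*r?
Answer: 629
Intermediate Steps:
X(t) = 54
p(r, q) = r*(-2 + r) (p(r, q) = (-2 + r)*r = r*(-2 + r))
p(-23, -125) + X(6*(-3)) = -23*(-2 - 23) + 54 = -23*(-25) + 54 = 575 + 54 = 629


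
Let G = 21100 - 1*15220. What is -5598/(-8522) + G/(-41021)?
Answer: 89763099/174790481 ≈ 0.51355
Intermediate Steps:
G = 5880 (G = 21100 - 15220 = 5880)
-5598/(-8522) + G/(-41021) = -5598/(-8522) + 5880/(-41021) = -5598*(-1/8522) + 5880*(-1/41021) = 2799/4261 - 5880/41021 = 89763099/174790481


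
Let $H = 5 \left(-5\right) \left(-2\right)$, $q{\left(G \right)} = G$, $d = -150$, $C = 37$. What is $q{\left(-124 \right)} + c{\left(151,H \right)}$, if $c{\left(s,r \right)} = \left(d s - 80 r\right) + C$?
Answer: $-26737$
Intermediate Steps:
$H = 50$ ($H = \left(-25\right) \left(-2\right) = 50$)
$c{\left(s,r \right)} = 37 - 150 s - 80 r$ ($c{\left(s,r \right)} = \left(- 150 s - 80 r\right) + 37 = 37 - 150 s - 80 r$)
$q{\left(-124 \right)} + c{\left(151,H \right)} = -124 - 26613 = -26737$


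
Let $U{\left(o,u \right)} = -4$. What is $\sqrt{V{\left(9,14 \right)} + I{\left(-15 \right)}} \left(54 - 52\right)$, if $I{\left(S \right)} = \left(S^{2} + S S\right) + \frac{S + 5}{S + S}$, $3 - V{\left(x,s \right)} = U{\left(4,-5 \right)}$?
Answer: $\frac{28 \sqrt{21}}{3} \approx 42.771$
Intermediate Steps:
$V{\left(x,s \right)} = 7$ ($V{\left(x,s \right)} = 3 - -4 = 3 + 4 = 7$)
$I{\left(S \right)} = 2 S^{2} + \frac{5 + S}{2 S}$ ($I{\left(S \right)} = \left(S^{2} + S^{2}\right) + \frac{5 + S}{2 S} = 2 S^{2} + \left(5 + S\right) \frac{1}{2 S} = 2 S^{2} + \frac{5 + S}{2 S}$)
$\sqrt{V{\left(9,14 \right)} + I{\left(-15 \right)}} \left(54 - 52\right) = \sqrt{7 + \frac{5 - 15 + 4 \left(-15\right)^{3}}{2 \left(-15\right)}} \left(54 - 52\right) = \sqrt{7 + \frac{1}{2} \left(- \frac{1}{15}\right) \left(5 - 15 + 4 \left(-3375\right)\right)} \left(54 - 52\right) = \sqrt{7 + \frac{1}{2} \left(- \frac{1}{15}\right) \left(5 - 15 - 13500\right)} 2 = \sqrt{7 + \frac{1}{2} \left(- \frac{1}{15}\right) \left(-13510\right)} 2 = \sqrt{7 + \frac{1351}{3}} \cdot 2 = \sqrt{\frac{1372}{3}} \cdot 2 = \frac{14 \sqrt{21}}{3} \cdot 2 = \frac{28 \sqrt{21}}{3}$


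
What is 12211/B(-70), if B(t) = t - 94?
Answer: -12211/164 ≈ -74.457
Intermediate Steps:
B(t) = -94 + t
12211/B(-70) = 12211/(-94 - 70) = 12211/(-164) = 12211*(-1/164) = -12211/164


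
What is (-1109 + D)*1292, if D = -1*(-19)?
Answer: -1408280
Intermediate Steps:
D = 19
(-1109 + D)*1292 = (-1109 + 19)*1292 = -1090*1292 = -1408280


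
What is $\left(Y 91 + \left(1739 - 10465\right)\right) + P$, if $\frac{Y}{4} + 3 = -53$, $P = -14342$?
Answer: $-43452$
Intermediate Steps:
$Y = -224$ ($Y = -12 + 4 \left(-53\right) = -12 - 212 = -224$)
$\left(Y 91 + \left(1739 - 10465\right)\right) + P = \left(\left(-224\right) 91 + \left(1739 - 10465\right)\right) - 14342 = \left(-20384 - 8726\right) - 14342 = -29110 - 14342 = -43452$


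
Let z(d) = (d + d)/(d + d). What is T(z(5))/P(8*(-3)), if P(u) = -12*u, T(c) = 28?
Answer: 7/72 ≈ 0.097222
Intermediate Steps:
z(d) = 1 (z(d) = (2*d)/((2*d)) = (2*d)*(1/(2*d)) = 1)
T(z(5))/P(8*(-3)) = 28/((-96*(-3))) = 28/((-12*(-24))) = 28/288 = 28*(1/288) = 7/72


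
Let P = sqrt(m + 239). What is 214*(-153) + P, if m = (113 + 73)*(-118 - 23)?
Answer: -32742 + I*sqrt(25987) ≈ -32742.0 + 161.2*I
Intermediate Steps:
m = -26226 (m = 186*(-141) = -26226)
P = I*sqrt(25987) (P = sqrt(-26226 + 239) = sqrt(-25987) = I*sqrt(25987) ≈ 161.2*I)
214*(-153) + P = 214*(-153) + I*sqrt(25987) = -32742 + I*sqrt(25987)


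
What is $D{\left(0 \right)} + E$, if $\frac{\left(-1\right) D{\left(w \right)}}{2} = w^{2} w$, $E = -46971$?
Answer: $-46971$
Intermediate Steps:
$D{\left(w \right)} = - 2 w^{3}$ ($D{\left(w \right)} = - 2 w^{2} w = - 2 w^{3}$)
$D{\left(0 \right)} + E = - 2 \cdot 0^{3} - 46971 = \left(-2\right) 0 - 46971 = 0 - 46971 = -46971$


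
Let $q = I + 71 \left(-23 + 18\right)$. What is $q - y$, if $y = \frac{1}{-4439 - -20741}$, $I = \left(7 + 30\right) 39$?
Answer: $\frac{17736575}{16302} \approx 1088.0$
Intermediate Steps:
$I = 1443$ ($I = 37 \cdot 39 = 1443$)
$y = \frac{1}{16302}$ ($y = \frac{1}{-4439 + 20741} = \frac{1}{16302} \approx 6.1342 \cdot 10^{-5}$)
$q = 1088$ ($q = 1443 + 71 \left(-23 + 18\right) = 1443 + 71 \left(-5\right) = 1443 - 355 = 1088$)
$q - y = 1088 - \frac{1}{16302} = \frac{17736575}{16302}$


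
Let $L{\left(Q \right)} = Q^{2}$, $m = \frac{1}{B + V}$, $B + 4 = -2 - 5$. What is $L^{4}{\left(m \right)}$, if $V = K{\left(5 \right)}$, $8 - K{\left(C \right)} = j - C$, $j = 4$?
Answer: $\frac{1}{256} \approx 0.0039063$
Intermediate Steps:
$B = -11$ ($B = -4 - 7 = -11$)
$K{\left(C \right)} = 4 + C$ ($K{\left(C \right)} = 8 - \left(4 - C\right) = 8 + \left(-4 + C\right) = 4 + C$)
$V = 9$ ($V = 4 + 5 = 9$)
$m = - \frac{1}{2}$ ($m = \frac{1}{-11 + 9} = \frac{1}{-2} = - \frac{1}{2} \approx -0.5$)
$L^{4}{\left(m \right)} = \left(\left(- \frac{1}{2}\right)^{2}\right)^{4} = \left(\frac{1}{4}\right)^{4} = \frac{1}{256}$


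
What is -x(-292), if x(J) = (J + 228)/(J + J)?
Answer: -8/73 ≈ -0.10959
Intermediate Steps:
x(J) = (228 + J)/(2*J) (x(J) = (228 + J)/((2*J)) = (228 + J)*(1/(2*J)) = (228 + J)/(2*J))
-x(-292) = -(228 - 292)/(2*(-292)) = -(-1)*(-64)/(2*292) = -1*8/73 = -8/73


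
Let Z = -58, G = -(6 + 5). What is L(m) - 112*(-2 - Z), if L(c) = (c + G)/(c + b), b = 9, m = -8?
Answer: -6291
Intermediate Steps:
G = -11 (G = -1*11 = -11)
L(c) = (-11 + c)/(9 + c) (L(c) = (c - 11)/(c + 9) = (-11 + c)/(9 + c))
L(m) - 112*(-2 - Z) = (-11 - 8)/(9 - 8) - 112*(-2 - 1*(-58)) = -19/1 - 112*(-2 + 58) = 1*(-19) - 112*56 = -19 - 6272 = -6291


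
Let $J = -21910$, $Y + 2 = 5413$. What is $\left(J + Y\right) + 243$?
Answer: $-16256$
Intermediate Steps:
$Y = 5411$ ($Y = -2 + 5413 = 5411$)
$\left(J + Y\right) + 243 = \left(-21910 + 5411\right) + 243 = -16499 + 243 = -16256$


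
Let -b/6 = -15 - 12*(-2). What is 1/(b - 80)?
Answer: -1/134 ≈ -0.0074627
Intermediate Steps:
b = -54 (b = -6*(-15 - 12*(-2)) = -6*(-15 + 24) = -6*9 = -54)
1/(b - 80) = 1/(-54 - 80) = 1/(-134) = -1/134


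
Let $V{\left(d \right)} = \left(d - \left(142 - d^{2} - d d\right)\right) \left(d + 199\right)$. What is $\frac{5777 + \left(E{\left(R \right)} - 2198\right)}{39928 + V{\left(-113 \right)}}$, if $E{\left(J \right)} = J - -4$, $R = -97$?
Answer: $\frac{1743}{1107133} \approx 0.0015743$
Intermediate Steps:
$E{\left(J \right)} = 4 + J$ ($E{\left(J \right)} = J + 4 = 4 + J$)
$V{\left(d \right)} = \left(199 + d\right) \left(-142 + d + 2 d^{2}\right)$ ($V{\left(d \right)} = \left(d + \left(\left(d^{2} + d^{2}\right) - 142\right)\right) \left(199 + d\right) = \left(d + \left(2 d^{2} - 142\right)\right) \left(199 + d\right) = \left(d + \left(-142 + 2 d^{2}\right)\right) \left(199 + d\right) = \left(-142 + d + 2 d^{2}\right) \left(199 + d\right) = \left(199 + d\right) \left(-142 + d + 2 d^{2}\right)$)
$\frac{5777 + \left(E{\left(R \right)} - 2198\right)}{39928 + V{\left(-113 \right)}} = \frac{5777 + \left(\left(4 - 97\right) - 2198\right)}{39928 + \left(-28258 + 2 \left(-113\right)^{3} + 57 \left(-113\right) + 399 \left(-113\right)^{2}\right)} = \frac{5777 - 2291}{39928 + \left(-28258 + 2 \left(-1442897\right) - 6441 + 399 \cdot 12769\right)} = \frac{5777 - 2291}{39928 - -2174338} = \frac{3486}{39928 + 2174338} = \frac{3486}{2214266} = 3486 \cdot \frac{1}{2214266} = \frac{1743}{1107133}$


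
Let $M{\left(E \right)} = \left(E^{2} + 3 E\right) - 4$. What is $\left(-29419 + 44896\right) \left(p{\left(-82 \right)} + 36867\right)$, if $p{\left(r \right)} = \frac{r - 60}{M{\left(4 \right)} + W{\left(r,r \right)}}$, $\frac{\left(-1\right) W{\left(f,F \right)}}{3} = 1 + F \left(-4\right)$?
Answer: $\frac{183160302017}{321} \approx 5.7059 \cdot 10^{8}$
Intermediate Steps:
$W{\left(f,F \right)} = -3 + 12 F$ ($W{\left(f,F \right)} = - 3 \left(1 + F \left(-4\right)\right) = - 3 \left(1 - 4 F\right) = -3 + 12 F$)
$M{\left(E \right)} = -4 + E^{2} + 3 E$
$p{\left(r \right)} = \frac{-60 + r}{21 + 12 r}$ ($p{\left(r \right)} = \frac{r - 60}{\left(-4 + 4^{2} + 3 \cdot 4\right) + \left(-3 + 12 r\right)} = \frac{-60 + r}{\left(-4 + 16 + 12\right) + \left(-3 + 12 r\right)} = \frac{-60 + r}{24 + \left(-3 + 12 r\right)} = \frac{-60 + r}{21 + 12 r}$)
$\left(-29419 + 44896\right) \left(p{\left(-82 \right)} + 36867\right) = \left(-29419 + 44896\right) \left(\frac{-60 - 82}{3 \left(7 + 4 \left(-82\right)\right)} + 36867\right) = 15477 \left(\frac{1}{3} \frac{1}{7 - 328} \left(-142\right) + 36867\right) = 15477 \left(\frac{1}{3} \frac{1}{-321} \left(-142\right) + 36867\right) = 15477 \left(\frac{1}{3} \left(- \frac{1}{321}\right) \left(-142\right) + 36867\right) = 15477 \left(\frac{142}{963} + 36867\right) = 15477 \cdot \frac{35503063}{963} = \frac{183160302017}{321}$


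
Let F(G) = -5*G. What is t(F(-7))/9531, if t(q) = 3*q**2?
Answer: 1225/3177 ≈ 0.38558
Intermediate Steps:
t(F(-7))/9531 = (3*(-5*(-7))**2)/9531 = (3*35**2)*(1/9531) = (3*1225)*(1/9531) = 3675*(1/9531) = 1225/3177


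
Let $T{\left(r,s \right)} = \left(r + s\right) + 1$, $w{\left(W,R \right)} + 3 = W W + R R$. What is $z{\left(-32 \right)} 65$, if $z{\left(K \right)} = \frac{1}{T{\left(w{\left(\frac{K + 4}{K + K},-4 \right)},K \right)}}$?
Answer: $- \frac{16640}{4559} \approx -3.6499$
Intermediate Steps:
$w{\left(W,R \right)} = -3 + R^{2} + W^{2}$ ($w{\left(W,R \right)} = -3 + \left(W W + R R\right) = -3 + \left(W^{2} + R^{2}\right) = -3 + \left(R^{2} + W^{2}\right) = -3 + R^{2} + W^{2}$)
$T{\left(r,s \right)} = 1 + r + s$
$z{\left(K \right)} = \frac{1}{14 + K + \frac{\left(4 + K\right)^{2}}{4 K^{2}}}$ ($z{\left(K \right)} = \frac{1}{1 + \left(-3 + \left(-4\right)^{2} + \left(\frac{K + 4}{K + K}\right)^{2}\right) + K} = \frac{1}{1 + \left(-3 + 16 + \left(\frac{4 + K}{2 K}\right)^{2}\right) + K} = \frac{1}{1 + \left(-3 + 16 + \frac{\left(4 + K\right)^{2}}{4 K^{2}}\right) + K} = \frac{1}{1 + \left(13 + \frac{\left(4 + K\right)^{2}}{4 K^{2}}\right) + K} = \frac{1}{14 + K + \frac{\left(4 + K\right)^{2}}{4 K^{2}}}$)
$z{\left(-32 \right)} 65 = \frac{4 \left(-32\right)^{2}}{16 + 4 \left(-32\right)^{3} + 8 \left(-32\right) + 57 \left(-32\right)^{2}} \cdot 65 = 4 \cdot 1024 \frac{1}{16 + 4 \left(-32768\right) - 256 + 57 \cdot 1024} \cdot 65 = 4 \cdot 1024 \frac{1}{16 - 131072 - 256 + 58368} \cdot 65 = 4 \cdot 1024 \frac{1}{-72944} \cdot 65 = 4 \cdot 1024 \left(- \frac{1}{72944}\right) 65 = \left(- \frac{256}{4559}\right) 65 = - \frac{16640}{4559}$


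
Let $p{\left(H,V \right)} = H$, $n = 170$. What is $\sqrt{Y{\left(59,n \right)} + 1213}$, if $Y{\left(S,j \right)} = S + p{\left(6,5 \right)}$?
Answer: $3 \sqrt{142} \approx 35.749$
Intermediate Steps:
$Y{\left(S,j \right)} = 6 + S$ ($Y{\left(S,j \right)} = S + 6 = 6 + S$)
$\sqrt{Y{\left(59,n \right)} + 1213} = \sqrt{\left(6 + 59\right) + 1213} = \sqrt{65 + 1213} = \sqrt{1278} = 3 \sqrt{142}$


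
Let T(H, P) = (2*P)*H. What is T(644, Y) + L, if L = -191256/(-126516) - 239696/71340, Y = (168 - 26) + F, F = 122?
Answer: 4918259021266/14464185 ≈ 3.4003e+5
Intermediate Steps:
Y = 264 (Y = (168 - 26) + 122 = 142 + 122 = 264)
T(H, P) = 2*H*P
L = -26732654/14464185 (L = -191256*(-1/126516) - 239696*1/71340 = 1226/811 - 59924/17835 = -26732654/14464185 ≈ -1.8482)
T(644, Y) + L = 2*644*264 - 26732654/14464185 = 340032 - 26732654/14464185 = 4918259021266/14464185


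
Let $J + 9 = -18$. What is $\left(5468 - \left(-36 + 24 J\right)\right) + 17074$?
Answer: $23226$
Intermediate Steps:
$J = -27$ ($J = -9 - 18 = -27$)
$\left(5468 - \left(-36 + 24 J\right)\right) + 17074 = \left(5468 + \left(\left(-24\right) \left(-27\right) + 36\right)\right) + 17074 = \left(5468 + \left(648 + 36\right)\right) + 17074 = \left(5468 + 684\right) + 17074 = 6152 + 17074 = 23226$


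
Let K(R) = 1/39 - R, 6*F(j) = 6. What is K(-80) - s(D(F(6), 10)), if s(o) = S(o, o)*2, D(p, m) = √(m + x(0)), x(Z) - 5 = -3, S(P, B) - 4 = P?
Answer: 2809/39 - 4*√3 ≈ 65.097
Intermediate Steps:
S(P, B) = 4 + P
F(j) = 1 (F(j) = (⅙)*6 = 1)
x(Z) = 2 (x(Z) = 5 - 3 = 2)
K(R) = 1/39 - R
D(p, m) = √(2 + m) (D(p, m) = √(m + 2) = √(2 + m))
s(o) = 8 + 2*o (s(o) = (4 + o)*2 = 8 + 2*o)
K(-80) - s(D(F(6), 10)) = (1/39 - 1*(-80)) - (8 + 2*√(2 + 10)) = (1/39 + 80) - (8 + 2*√12) = 3121/39 - (8 + 2*(2*√3)) = 3121/39 - (8 + 4*√3) = 3121/39 + (-8 - 4*√3) = 2809/39 - 4*√3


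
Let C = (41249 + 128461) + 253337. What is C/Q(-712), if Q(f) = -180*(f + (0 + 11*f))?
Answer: 423047/1537920 ≈ 0.27508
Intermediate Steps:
C = 423047 (C = 169710 + 253337 = 423047)
Q(f) = -2160*f (Q(f) = -180*(f + 11*f) = -2160*f)
C/Q(-712) = 423047/((-2160*(-712))) = 423047/1537920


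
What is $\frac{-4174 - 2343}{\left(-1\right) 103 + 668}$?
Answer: $- \frac{6517}{565} \approx -11.535$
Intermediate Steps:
$\frac{-4174 - 2343}{\left(-1\right) 103 + 668} = - \frac{6517}{-103 + 668} = - \frac{6517}{565}$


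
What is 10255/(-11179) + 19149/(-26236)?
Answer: -69016693/41898892 ≈ -1.6472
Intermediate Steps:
10255/(-11179) + 19149/(-26236) = 10255*(-1/11179) + 19149*(-1/26236) = -1465/1597 - 19149/26236 = -69016693/41898892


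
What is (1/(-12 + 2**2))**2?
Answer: 1/64 ≈ 0.015625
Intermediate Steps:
(1/(-12 + 2**2))**2 = (1/(-12 + 4))**2 = (1/(-8))**2 = (-1/8)**2 = 1/64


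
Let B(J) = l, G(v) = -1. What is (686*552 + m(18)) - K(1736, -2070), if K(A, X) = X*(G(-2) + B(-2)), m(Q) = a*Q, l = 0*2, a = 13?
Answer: 376836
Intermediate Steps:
l = 0
B(J) = 0
m(Q) = 13*Q
K(A, X) = -X (K(A, X) = X*(-1 + 0) = X*(-1) = -X)
(686*552 + m(18)) - K(1736, -2070) = (686*552 + 13*18) - (-1)*(-2070) = (378672 + 234) - 1*2070 = 378906 - 2070 = 376836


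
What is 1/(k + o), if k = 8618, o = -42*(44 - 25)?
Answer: 1/7820 ≈ 0.00012788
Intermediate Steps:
o = -798 (o = -42*19 = -798)
1/(k + o) = 1/(8618 - 798) = 1/7820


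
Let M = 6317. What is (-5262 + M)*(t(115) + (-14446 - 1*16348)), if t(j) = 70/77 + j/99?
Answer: -3216063055/99 ≈ -3.2485e+7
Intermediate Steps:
t(j) = 10/11 + j/99 (t(j) = 70*(1/77) + j*(1/99) = 10/11 + j/99)
(-5262 + M)*(t(115) + (-14446 - 1*16348)) = (-5262 + 6317)*((10/11 + (1/99)*115) + (-14446 - 1*16348)) = 1055*((10/11 + 115/99) + (-14446 - 16348)) = 1055*(205/99 - 30794) = 1055*(-3048401/99) = -3216063055/99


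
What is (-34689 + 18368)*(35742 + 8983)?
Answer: -729956725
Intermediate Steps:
(-34689 + 18368)*(35742 + 8983) = -16321*44725 = -729956725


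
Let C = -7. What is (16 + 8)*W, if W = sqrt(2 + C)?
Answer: 24*I*sqrt(5) ≈ 53.666*I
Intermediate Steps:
W = I*sqrt(5) (W = sqrt(2 - 7) = sqrt(-5) = I*sqrt(5) ≈ 2.2361*I)
(16 + 8)*W = (16 + 8)*(I*sqrt(5)) = 24*(I*sqrt(5)) = 24*I*sqrt(5)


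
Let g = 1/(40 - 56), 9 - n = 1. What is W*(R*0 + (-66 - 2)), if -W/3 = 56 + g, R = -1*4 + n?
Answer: 45645/4 ≈ 11411.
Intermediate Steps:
n = 8 (n = 9 - 1*1 = 9 - 1 = 8)
R = 4 (R = -1*4 + 8 = -4 + 8 = 4)
g = -1/16 (g = 1/(-16) = -1/16 ≈ -0.062500)
W = -2685/16 (W = -3*(56 - 1/16) = -3*895/16 = -2685/16 ≈ -167.81)
W*(R*0 + (-66 - 2)) = -2685*(4*0 + (-66 - 2))/16 = -2685*(0 - 68)/16 = -2685/16*(-68) = 45645/4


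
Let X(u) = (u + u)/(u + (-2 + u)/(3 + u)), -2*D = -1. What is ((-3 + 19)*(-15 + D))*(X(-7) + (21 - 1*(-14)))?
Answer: -167272/19 ≈ -8803.8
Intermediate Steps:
D = 1/2 (D = -1/2*(-1) = 1/2 ≈ 0.50000)
X(u) = 2*u/(u + (-2 + u)/(3 + u)) (X(u) = (2*u)/(u + (-2 + u)/(3 + u)) = 2*u/(u + (-2 + u)/(3 + u)))
((-3 + 19)*(-15 + D))*(X(-7) + (21 - 1*(-14))) = ((-3 + 19)*(-15 + 1/2))*(2*(-7)*(3 - 7)/(-2 + (-7)**2 + 4*(-7)) + (21 - 1*(-14))) = (16*(-29/2))*(2*(-7)*(-4)/(-2 + 49 - 28) + (21 + 14)) = -232*(2*(-7)*(-4)/19 + 35) = -232*(2*(-7)*(1/19)*(-4) + 35) = -232*(56/19 + 35) = -232*721/19 = -167272/19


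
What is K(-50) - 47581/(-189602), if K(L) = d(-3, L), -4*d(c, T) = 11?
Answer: -947649/379204 ≈ -2.4990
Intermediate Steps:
d(c, T) = -11/4 (d(c, T) = -¼*11 = -11/4)
K(L) = -11/4
K(-50) - 47581/(-189602) = -11/4 - 47581/(-189602) = -11/4 - 47581*(-1)/189602 = -11/4 - 1*(-47581/189602) = -11/4 + 47581/189602 = -947649/379204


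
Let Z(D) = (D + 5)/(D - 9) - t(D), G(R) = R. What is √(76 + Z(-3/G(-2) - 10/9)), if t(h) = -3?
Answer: 2*√470735/155 ≈ 8.8529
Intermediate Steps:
Z(D) = 3 + (5 + D)/(-9 + D) (Z(D) = (D + 5)/(D - 9) - 1*(-3) = (5 + D)/(-9 + D) + 3 = 3 + (5 + D)/(-9 + D))
√(76 + Z(-3/G(-2) - 10/9)) = √(76 + 2*(-11 + 2*(-3/(-2) - 10/9))/(-9 + (-3/(-2) - 10/9))) = √(76 + 2*(-11 + 2*(-3*(-½) - 10*⅑))/(-9 + (-3*(-½) - 10*⅑))) = √(76 + 2*(-11 + 2*(3/2 - 10/9))/(-9 + (3/2 - 10/9))) = √(76 + 2*(-11 + 2*(7/18))/(-9 + 7/18)) = √(76 + 2*(-11 + 7/9)/(-155/18)) = √(76 + 2*(-18/155)*(-92/9)) = √(76 + 368/155) = √(12148/155) = 2*√470735/155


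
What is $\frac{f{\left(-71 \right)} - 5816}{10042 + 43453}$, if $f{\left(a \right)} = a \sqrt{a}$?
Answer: $- \frac{5816}{53495} - \frac{71 i \sqrt{71}}{53495} \approx -0.10872 - 0.011183 i$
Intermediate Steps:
$f{\left(a \right)} = a^{\frac{3}{2}}$
$\frac{f{\left(-71 \right)} - 5816}{10042 + 43453} = \frac{\left(-71\right)^{\frac{3}{2}} - 5816}{10042 + 43453} = \frac{- 71 i \sqrt{71} - 5816}{53495} = \left(-5816 - 71 i \sqrt{71}\right) \frac{1}{53495} = - \frac{5816}{53495} - \frac{71 i \sqrt{71}}{53495}$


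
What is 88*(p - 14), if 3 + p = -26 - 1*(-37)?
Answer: -528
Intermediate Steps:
p = 8 (p = -3 + (-26 - 1*(-37)) = -3 + (-26 + 37) = -3 + 11 = 8)
88*(p - 14) = 88*(8 - 14) = 88*(-6) = -528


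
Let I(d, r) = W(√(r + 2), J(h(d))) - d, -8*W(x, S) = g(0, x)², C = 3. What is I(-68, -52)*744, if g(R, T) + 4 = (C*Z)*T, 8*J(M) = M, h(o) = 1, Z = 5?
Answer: 1095354 + 55800*I*√2 ≈ 1.0954e+6 + 78913.0*I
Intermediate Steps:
J(M) = M/8
g(R, T) = -4 + 15*T (g(R, T) = -4 + (3*5)*T = -4 + 15*T)
W(x, S) = -(-4 + 15*x)²/8
I(d, r) = -d - (-4 + 15*√(2 + r))²/8 (I(d, r) = -(-4 + 15*√(r + 2))²/8 - d = -(-4 + 15*√(2 + r))²/8 - d = -d - (-4 + 15*√(2 + r))²/8)
I(-68, -52)*744 = (-1*(-68) - (-4 + 15*√(2 - 52))²/8)*744 = (68 - (-4 + 15*√(-50))²/8)*744 = (68 - (-4 + 15*(5*I*√2))²/8)*744 = (68 - (-4 + 75*I*√2)²/8)*744 = 50592 - 93*(-4 + 75*I*√2)²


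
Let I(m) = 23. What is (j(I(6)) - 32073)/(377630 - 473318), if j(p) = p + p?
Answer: 32027/95688 ≈ 0.33470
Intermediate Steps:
j(p) = 2*p
(j(I(6)) - 32073)/(377630 - 473318) = (2*23 - 32073)/(377630 - 473318) = (46 - 32073)/(-95688) = -32027*(-1/95688) = 32027/95688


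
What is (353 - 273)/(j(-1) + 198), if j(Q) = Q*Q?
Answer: 80/199 ≈ 0.40201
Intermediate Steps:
j(Q) = Q²
(353 - 273)/(j(-1) + 198) = (353 - 273)/((-1)² + 198) = 80/(1 + 198) = 80/199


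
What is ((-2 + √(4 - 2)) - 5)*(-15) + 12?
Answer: 117 - 15*√2 ≈ 95.787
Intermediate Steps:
((-2 + √(4 - 2)) - 5)*(-15) + 12 = ((-2 + √2) - 5)*(-15) + 12 = (-7 + √2)*(-15) + 12 = (105 - 15*√2) + 12 = 117 - 15*√2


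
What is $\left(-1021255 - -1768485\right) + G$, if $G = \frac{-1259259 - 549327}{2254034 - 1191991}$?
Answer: $\frac{793588582304}{1062043} \approx 7.4723 \cdot 10^{5}$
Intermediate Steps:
$G = - \frac{1808586}{1062043} \approx -1.7029$
$\left(-1021255 - -1768485\right) + G = \left(-1021255 - -1768485\right) - \frac{1808586}{1062043} = \left(-1021255 + 1768485\right) - \frac{1808586}{1062043} = 747230 - \frac{1808586}{1062043} = \frac{793588582304}{1062043}$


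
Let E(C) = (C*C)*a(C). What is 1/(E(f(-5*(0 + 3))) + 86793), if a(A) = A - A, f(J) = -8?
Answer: 1/86793 ≈ 1.1522e-5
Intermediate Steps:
a(A) = 0
E(C) = 0 (E(C) = (C*C)*0 = C²*0 = 0)
1/(E(f(-5*(0 + 3))) + 86793) = 1/(0 + 86793) = 1/86793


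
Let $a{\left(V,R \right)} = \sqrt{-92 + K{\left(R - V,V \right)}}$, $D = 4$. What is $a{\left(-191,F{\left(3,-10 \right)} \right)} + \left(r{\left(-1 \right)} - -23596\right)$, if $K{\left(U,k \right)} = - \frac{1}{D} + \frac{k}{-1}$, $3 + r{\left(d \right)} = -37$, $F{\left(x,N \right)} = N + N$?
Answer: $23556 + \frac{\sqrt{395}}{2} \approx 23566.0$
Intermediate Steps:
$F{\left(x,N \right)} = 2 N$
$r{\left(d \right)} = -40$ ($r{\left(d \right)} = -3 - 37 = -40$)
$K{\left(U,k \right)} = - \frac{1}{4} - k$ ($K{\left(U,k \right)} = - \frac{1}{4} + \frac{k}{-1} = \left(-1\right) \frac{1}{4} + k \left(-1\right) = - \frac{1}{4} - k$)
$a{\left(V,R \right)} = \sqrt{- \frac{369}{4} - V}$ ($a{\left(V,R \right)} = \sqrt{-92 - \left(\frac{1}{4} + V\right)} = \sqrt{- \frac{369}{4} - V}$)
$a{\left(-191,F{\left(3,-10 \right)} \right)} + \left(r{\left(-1 \right)} - -23596\right) = \frac{\sqrt{-369 - -764}}{2} - -23556 = \frac{\sqrt{-369 + 764}}{2} + \left(-40 + 23596\right) = \frac{\sqrt{395}}{2} + 23556 = 23556 + \frac{\sqrt{395}}{2}$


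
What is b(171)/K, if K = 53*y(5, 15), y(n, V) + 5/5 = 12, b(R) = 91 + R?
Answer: 262/583 ≈ 0.44940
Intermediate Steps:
y(n, V) = 11 (y(n, V) = -1 + 12 = 11)
K = 583 (K = 53*11 = 583)
b(171)/K = (91 + 171)/583 = 262*(1/583) = 262/583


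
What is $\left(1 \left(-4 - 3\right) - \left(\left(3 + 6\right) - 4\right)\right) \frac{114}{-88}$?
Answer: $\frac{171}{11} \approx 15.545$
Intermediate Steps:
$\left(1 \left(-4 - 3\right) - \left(\left(3 + 6\right) - 4\right)\right) \frac{114}{-88} = \left(1 \left(-7\right) - \left(9 - 4\right)\right) 114 \left(- \frac{1}{88}\right) = \left(-7 - 5\right) \left(- \frac{57}{44}\right) = \left(-12\right) \left(- \frac{57}{44}\right) = \frac{171}{11}$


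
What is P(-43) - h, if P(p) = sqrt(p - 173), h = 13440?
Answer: -13440 + 6*I*sqrt(6) ≈ -13440.0 + 14.697*I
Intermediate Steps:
P(p) = sqrt(-173 + p)
P(-43) - h = sqrt(-173 - 43) - 1*13440 = sqrt(-216) - 13440 = 6*I*sqrt(6) - 13440 = -13440 + 6*I*sqrt(6)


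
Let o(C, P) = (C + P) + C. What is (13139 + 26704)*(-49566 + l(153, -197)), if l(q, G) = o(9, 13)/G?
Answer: -389048288319/197 ≈ -1.9749e+9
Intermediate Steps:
o(C, P) = P + 2*C
l(q, G) = 31/G (l(q, G) = (13 + 2*9)/G = (13 + 18)/G = 31/G)
(13139 + 26704)*(-49566 + l(153, -197)) = (13139 + 26704)*(-49566 + 31/(-197)) = 39843*(-49566 + 31*(-1/197)) = 39843*(-49566 - 31/197) = 39843*(-9764533/197) = -389048288319/197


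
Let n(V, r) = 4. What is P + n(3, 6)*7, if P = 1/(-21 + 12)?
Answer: 251/9 ≈ 27.889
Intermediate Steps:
P = -⅑ (P = 1/(-9) = -⅑ ≈ -0.11111)
P + n(3, 6)*7 = -⅑ + 4*7 = -⅑ + 28 = 251/9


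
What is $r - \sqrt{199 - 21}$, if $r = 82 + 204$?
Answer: $286 - \sqrt{178} \approx 272.66$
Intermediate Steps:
$r = 286$
$r - \sqrt{199 - 21} = 286 - \sqrt{199 - 21} = 286 - \sqrt{178}$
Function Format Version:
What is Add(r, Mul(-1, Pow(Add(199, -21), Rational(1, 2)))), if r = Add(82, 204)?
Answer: Add(286, Mul(-1, Pow(178, Rational(1, 2)))) ≈ 272.66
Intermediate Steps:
r = 286
Add(r, Mul(-1, Pow(Add(199, -21), Rational(1, 2)))) = Add(286, Mul(-1, Pow(Add(199, -21), Rational(1, 2)))) = Add(286, Mul(-1, Pow(178, Rational(1, 2))))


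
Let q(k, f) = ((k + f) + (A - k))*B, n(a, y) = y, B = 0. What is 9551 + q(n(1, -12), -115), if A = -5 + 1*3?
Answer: 9551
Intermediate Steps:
A = -2 (A = -5 + 3 = -2)
q(k, f) = 0 (q(k, f) = ((k + f) + (-2 - k))*0 = ((f + k) + (-2 - k))*0 = (-2 + f)*0 = 0)
9551 + q(n(1, -12), -115) = 9551 + 0 = 9551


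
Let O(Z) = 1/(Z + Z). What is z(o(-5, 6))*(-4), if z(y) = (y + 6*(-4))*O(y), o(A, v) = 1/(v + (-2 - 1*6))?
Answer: -98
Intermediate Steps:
o(A, v) = 1/(-8 + v) (o(A, v) = 1/(v + (-2 - 6)) = 1/(v - 8) = 1/(-8 + v))
O(Z) = 1/(2*Z)
z(y) = (-24 + y)/(2*y) (z(y) = (y + 6*(-4))*(1/(2*y)) = (y - 24)*(1/(2*y)) = (-24 + y)*(1/(2*y)) = (-24 + y)/(2*y))
z(o(-5, 6))*(-4) = ((-24 + 1/(-8 + 6))/(2*(1/(-8 + 6))))*(-4) = ((-24 + 1/(-2))/(2*(1/(-2))))*(-4) = ((-24 - ½)/(2*(-½)))*(-4) = ((½)*(-2)*(-49/2))*(-4) = (49/2)*(-4) = -98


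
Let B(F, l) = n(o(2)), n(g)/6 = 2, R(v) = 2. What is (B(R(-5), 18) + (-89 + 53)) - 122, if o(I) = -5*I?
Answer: -146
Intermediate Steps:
n(g) = 12 (n(g) = 6*2 = 12)
B(F, l) = 12
(B(R(-5), 18) + (-89 + 53)) - 122 = (12 + (-89 + 53)) - 122 = (12 - 36) - 122 = -24 - 122 = -146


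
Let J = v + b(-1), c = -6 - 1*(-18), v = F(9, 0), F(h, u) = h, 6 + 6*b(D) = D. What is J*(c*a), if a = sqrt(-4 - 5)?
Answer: 282*I ≈ 282.0*I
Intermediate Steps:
b(D) = -1 + D/6
v = 9
c = 12 (c = -6 + 18 = 12)
a = 3*I (a = sqrt(-9) = 3*I ≈ 3.0*I)
J = 47/6 (J = 9 + (-1 + (1/6)*(-1)) = 9 + (-1 - 1/6) = 9 - 7/6 = 47/6 ≈ 7.8333)
J*(c*a) = 47*(12*(3*I))/6 = 47*(36*I)/6 = 282*I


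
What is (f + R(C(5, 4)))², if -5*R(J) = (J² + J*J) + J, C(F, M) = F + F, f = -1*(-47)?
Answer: 25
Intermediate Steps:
f = 47
C(F, M) = 2*F
R(J) = -2*J²/5 - J/5 (R(J) = -((J² + J*J) + J)/5 = -((J² + J²) + J)/5 = -(2*J² + J)/5 = -(J + 2*J²)/5 = -2*J²/5 - J/5)
(f + R(C(5, 4)))² = (47 - 2*5*(1 + 2*(2*5))/5)² = (47 - ⅕*10*(1 + 2*10))² = (47 - ⅕*10*(1 + 20))² = (47 - ⅕*10*21)² = (47 - 42)² = 5² = 25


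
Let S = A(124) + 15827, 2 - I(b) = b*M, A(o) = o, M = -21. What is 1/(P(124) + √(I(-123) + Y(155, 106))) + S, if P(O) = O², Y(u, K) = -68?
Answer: 3771199638151/236424025 - I*√2649/236424025 ≈ 15951.0 - 2.177e-7*I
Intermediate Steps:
I(b) = 2 + 21*b (I(b) = 2 - b*(-21) = 2 - (-21)*b = 2 + 21*b)
S = 15951 (S = 124 + 15827 = 15951)
1/(P(124) + √(I(-123) + Y(155, 106))) + S = 1/(124² + √((2 + 21*(-123)) - 68)) + 15951 = 1/(15376 + √((2 - 2583) - 68)) + 15951 = 1/(15376 + √(-2581 - 68)) + 15951 = 1/(15376 + √(-2649)) + 15951 = 1/(15376 + I*√2649) + 15951 = 15951 + 1/(15376 + I*√2649)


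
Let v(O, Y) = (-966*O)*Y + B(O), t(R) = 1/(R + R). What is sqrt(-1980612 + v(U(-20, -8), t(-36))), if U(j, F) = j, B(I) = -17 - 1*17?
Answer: I*sqrt(17828229)/3 ≈ 1407.4*I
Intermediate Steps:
B(I) = -34 (B(I) = -17 - 17 = -34)
t(R) = 1/(2*R)
v(O, Y) = -34 - 966*O*Y (v(O, Y) = (-966*O)*Y - 34 = -966*O*Y - 34 = -34 - 966*O*Y)
sqrt(-1980612 + v(U(-20, -8), t(-36))) = sqrt(-1980612 + (-34 - 966*(-20)*(1/2)/(-36))) = sqrt(-1980612 + (-34 - 966*(-20)*(1/2)*(-1/36))) = sqrt(-1980612 + (-34 - 966*(-20)*(-1/72))) = sqrt(-1980612 + (-34 - 805/3)) = sqrt(-1980612 - 907/3) = sqrt(-5942743/3) = I*sqrt(17828229)/3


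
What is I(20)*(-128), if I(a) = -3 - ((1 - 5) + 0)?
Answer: -128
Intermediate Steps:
I(a) = 1 (I(a) = -3 - (-4 + 0) = -3 - 1*(-4) = -3 + 4 = 1)
I(20)*(-128) = 1*(-128) = -128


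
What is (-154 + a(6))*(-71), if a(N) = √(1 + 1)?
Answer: 10934 - 71*√2 ≈ 10834.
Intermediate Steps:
a(N) = √2
(-154 + a(6))*(-71) = (-154 + √2)*(-71) = 10934 - 71*√2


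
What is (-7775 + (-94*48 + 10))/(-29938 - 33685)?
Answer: 12277/63623 ≈ 0.19296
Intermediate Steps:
(-7775 + (-94*48 + 10))/(-29938 - 33685) = (-7775 + (-4512 + 10))/(-63623) = (-7775 - 4502)*(-1/63623) = -12277*(-1/63623) = 12277/63623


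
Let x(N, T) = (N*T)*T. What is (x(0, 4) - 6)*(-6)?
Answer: 36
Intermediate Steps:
x(N, T) = N*T**2
(x(0, 4) - 6)*(-6) = (0*4**2 - 6)*(-6) = (0*16 - 6)*(-6) = (0 - 6)*(-6) = -6*(-6) = 36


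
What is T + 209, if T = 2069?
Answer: 2278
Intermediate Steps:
T + 209 = 2069 + 209 = 2278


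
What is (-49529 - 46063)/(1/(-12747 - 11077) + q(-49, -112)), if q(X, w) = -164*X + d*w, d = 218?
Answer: 2277383808/390237121 ≈ 5.8359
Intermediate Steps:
q(X, w) = -164*X + 218*w
(-49529 - 46063)/(1/(-12747 - 11077) + q(-49, -112)) = (-49529 - 46063)/(1/(-12747 - 11077) + (-164*(-49) + 218*(-112))) = -95592/(1/(-23824) + (8036 - 24416)) = -95592/(-1/23824 - 16380) = -95592/(-390237121/23824) = -95592*(-23824/390237121) = 2277383808/390237121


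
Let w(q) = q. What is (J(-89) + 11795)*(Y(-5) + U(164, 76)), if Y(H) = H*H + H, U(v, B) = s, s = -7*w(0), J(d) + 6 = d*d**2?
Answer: -13863600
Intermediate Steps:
J(d) = -6 + d**3 (J(d) = -6 + d*d**2 = -6 + d**3)
s = 0 (s = -7*0 = 0)
U(v, B) = 0
Y(H) = H + H**2 (Y(H) = H**2 + H = H + H**2)
(J(-89) + 11795)*(Y(-5) + U(164, 76)) = ((-6 + (-89)**3) + 11795)*(-5*(1 - 5) + 0) = ((-6 - 704969) + 11795)*(-5*(-4) + 0) = (-704975 + 11795)*(20 + 0) = -693180*20 = -13863600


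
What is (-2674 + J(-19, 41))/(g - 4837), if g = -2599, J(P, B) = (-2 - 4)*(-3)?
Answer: 664/1859 ≈ 0.35718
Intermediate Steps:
J(P, B) = 18 (J(P, B) = -6*(-3) = 18)
(-2674 + J(-19, 41))/(g - 4837) = (-2674 + 18)/(-2599 - 4837) = -2656/(-7436) = -2656*(-1/7436) = 664/1859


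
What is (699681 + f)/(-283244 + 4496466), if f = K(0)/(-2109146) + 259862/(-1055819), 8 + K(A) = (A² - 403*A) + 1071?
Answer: 91653092447906085/551901454496684084 ≈ 0.16607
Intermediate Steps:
K(A) = 1063 + A² - 403*A (K(A) = -8 + ((A² - 403*A) + 1071) = -8 + (1071 + A² - 403*A) = 1063 + A² - 403*A)
f = -32306425497/130992730622 (f = (1063 + 0² - 403*0)/(-2109146) + 259862/(-1055819) = (1063 + 0 + 0)*(-1/2109146) + 259862*(-1/1055819) = 1063*(-1/2109146) - 15286/62107 = -1063/2109146 - 15286/62107 = -32306425497/130992730622 ≈ -0.24663)
(699681 + f)/(-283244 + 4496466) = (699681 - 32306425497/130992730622)/(-283244 + 4496466) = (91653092447906085/130992730622)/4213222 = (91653092447906085/130992730622)*(1/4213222) = 91653092447906085/551901454496684084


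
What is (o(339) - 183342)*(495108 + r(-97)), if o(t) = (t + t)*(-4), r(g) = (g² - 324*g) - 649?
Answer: -99593961984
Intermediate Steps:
r(g) = -649 + g² - 324*g
o(t) = -8*t (o(t) = (2*t)*(-4) = -8*t)
(o(339) - 183342)*(495108 + r(-97)) = (-8*339 - 183342)*(495108 + (-649 + (-97)² - 324*(-97))) = (-2712 - 183342)*(495108 + (-649 + 9409 + 31428)) = -186054*(495108 + 40188) = -186054*535296 = -99593961984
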